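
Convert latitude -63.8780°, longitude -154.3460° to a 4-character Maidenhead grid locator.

BC26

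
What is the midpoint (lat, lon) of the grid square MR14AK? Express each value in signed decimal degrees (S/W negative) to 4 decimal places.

84.4375, 62.0417

Field M=12, R=17: +12·20° lon, +17·10° lat → SW at lon 60°, lat 80°.
Square 1, 4: +1·2° lon, +4·1° lat → SW at lon 62°, lat 84°.
Subsquare a=0, k=10: +0·0.0833333° lon, +10·0.0416667° lat → SW at lon 62°, lat 84.4167°.
Cell spans 0.0833333° lon × 0.0416667° lat. Centre is SW corner plus half of each.
latitude 84.4375, longitude 62.0417.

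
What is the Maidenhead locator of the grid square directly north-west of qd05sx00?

Longitude extended square 0; −1 → -1, wraps to 9, carry into subsquare.
Longitude subsquare s = 18; −1 → 17 = r.
Latitude extended square 0; +1 → 1.

QD05rx91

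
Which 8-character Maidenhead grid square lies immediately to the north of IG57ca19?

IG57cb10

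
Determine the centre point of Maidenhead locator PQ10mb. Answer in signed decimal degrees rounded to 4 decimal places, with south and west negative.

70.0625, 123.0417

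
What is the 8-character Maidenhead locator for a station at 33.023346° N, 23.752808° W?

HM83ca95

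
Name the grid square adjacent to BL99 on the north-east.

Longitude square 9; +1 → 10, wraps to 0, carry into field.
Longitude field B = 1; +1 → 2 = C.
Latitude square 9; +1 → 10, wraps to 0, carry into field.
Latitude field L = 11; +1 → 12 = M.

CM00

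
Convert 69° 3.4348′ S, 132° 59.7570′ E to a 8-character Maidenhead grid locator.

PC60lw96

Shift to the Maidenhead origin (180°W, 90°S): lon 312.99595, lat 20.94275.
Field: 312.99595/20 → 15 → P, 20.94275/10 → 2 → C; chars PC.
Square: 12.99595/2 → 6, 0.94275/1 → 0; chars 60.
Subsquare: 0.99595/0.0833333 → 11 → l, 0.94275/0.0416667 → 22 → w; chars lw.
Extended square: 0.07928/0.00833333 → 9, 0.02609/0.00416667 → 6; chars 96.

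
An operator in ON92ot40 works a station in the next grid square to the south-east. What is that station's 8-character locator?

Longitude extended square 4; +1 → 5.
Latitude extended square 0; −1 → -1, wraps to 9, carry into subsquare.
Latitude subsquare t = 19; −1 → 18 = s.

ON92os59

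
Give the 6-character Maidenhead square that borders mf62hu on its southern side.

MF62ht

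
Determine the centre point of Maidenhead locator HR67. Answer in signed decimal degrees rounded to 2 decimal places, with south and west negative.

Field H=7, R=17: +7·20° lon, +17·10° lat → SW at lon -40°, lat 80°.
Square 6, 7: +6·2° lon, +7·1° lat → SW at lon -28°, lat 87°.
Cell spans 2° lon × 1° lat. Centre is SW corner plus half of each.
latitude 87.50, longitude -27.00.

87.50, -27.00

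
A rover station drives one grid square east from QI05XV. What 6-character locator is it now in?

Longitude subsquare x = 23; +1 → 24, wraps to 0 = a, carry into square.
Longitude square 0; +1 → 1.
The latitude characters are unchanged.

QI15av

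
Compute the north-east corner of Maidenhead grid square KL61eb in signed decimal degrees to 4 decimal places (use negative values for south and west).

21.0833, 32.4167

Field K=10, L=11: +10·20° lon, +11·10° lat → SW at lon 20°, lat 20°.
Square 6, 1: +6·2° lon, +1·1° lat → SW at lon 32°, lat 21°.
Subsquare e=4, b=1: +4·0.0833333° lon, +1·0.0416667° lat → SW at lon 32.3333°, lat 21.0417°.
Cell spans 0.0833333° lon × 0.0416667° lat. NE corner is SW corner plus one full cell.
latitude 21.0833, longitude 32.4167.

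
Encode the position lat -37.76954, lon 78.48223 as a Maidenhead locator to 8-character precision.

MF92ff75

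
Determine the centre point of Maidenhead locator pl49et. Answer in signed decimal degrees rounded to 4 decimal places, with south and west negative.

Field P=15, L=11: +15·20° lon, +11·10° lat → SW at lon 120°, lat 20°.
Square 4, 9: +4·2° lon, +9·1° lat → SW at lon 128°, lat 29°.
Subsquare e=4, t=19: +4·0.0833333° lon, +19·0.0416667° lat → SW at lon 128.333°, lat 29.7917°.
Cell spans 0.0833333° lon × 0.0416667° lat. Centre is SW corner plus half of each.
latitude 29.8125, longitude 128.3750.

29.8125, 128.3750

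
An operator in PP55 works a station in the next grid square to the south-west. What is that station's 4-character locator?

PP44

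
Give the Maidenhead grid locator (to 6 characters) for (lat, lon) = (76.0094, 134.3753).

PQ76ea

Add 180° to longitude and 90° to latitude: 314.3753, 166.0094.
Field (20°×10°, letters A–R): lon ⌊314.3753/20⌋ = 15 → P; lat ⌊166.0094/10⌋ = 16 → Q.
Square (2°×1°, digits 0–9): lon ⌊14.3753/2⌋ = 7; lat ⌊6.0094/1⌋ = 6.
Subsquare (5′×2.5′, letters a–x): lon ⌊0.3753/0.0833333⌋ = 4 → e; lat ⌊0.0094/0.0416667⌋ = 0 → a.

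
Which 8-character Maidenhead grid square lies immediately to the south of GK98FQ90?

GK98fp99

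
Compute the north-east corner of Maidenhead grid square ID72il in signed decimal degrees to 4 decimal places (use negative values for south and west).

Field I=8, D=3: +8·20° lon, +3·10° lat → SW at lon -20°, lat -60°.
Square 7, 2: +7·2° lon, +2·1° lat → SW at lon -6°, lat -58°.
Subsquare i=8, l=11: +8·0.0833333° lon, +11·0.0416667° lat → SW at lon -5.33333°, lat -57.5417°.
Cell spans 0.0833333° lon × 0.0416667° lat. NE corner is SW corner plus one full cell.
latitude -57.5000, longitude -5.2500.

-57.5000, -5.2500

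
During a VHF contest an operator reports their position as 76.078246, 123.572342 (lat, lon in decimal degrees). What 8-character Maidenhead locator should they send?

Offset from 180°W / 90°S: lon 303.57234°, lat 166.07825°.
Field: lon ⌊303.57234/20⌋ = 15 → P; lat ⌊166.07825/10⌋ = 16 → Q.
Square: lon ⌊3.57234/2⌋ = 1; lat ⌊6.07825/1⌋ = 6.
Subsquare: lon ⌊1.57234/0.0833333⌋ = 18 → s; lat ⌊0.07825/0.0416667⌋ = 1 → b.
Extended square: lon ⌊0.07234/0.00833333⌋ = 8; lat ⌊0.03658/0.00416667⌋ = 8.

PQ16sb88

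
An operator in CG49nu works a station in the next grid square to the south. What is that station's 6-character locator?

CG49nt

Latitude subsquare u = 20; −1 → 19 = t.
The longitude characters are unchanged.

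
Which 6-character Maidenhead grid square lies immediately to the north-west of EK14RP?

EK14qq

Longitude subsquare r = 17; −1 → 16 = q.
Latitude subsquare p = 15; +1 → 16 = q.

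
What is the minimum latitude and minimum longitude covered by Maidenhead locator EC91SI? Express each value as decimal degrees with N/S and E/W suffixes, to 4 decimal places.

Field E=4, C=2: +4·20° lon, +2·10° lat → SW at lon -100°, lat -70°.
Square 9, 1: +9·2° lon, +1·1° lat → SW at lon -82°, lat -69°.
Subsquare s=18, i=8: +18·0.0833333° lon, +8·0.0416667° lat → SW at lon -80.5°, lat -68.6667°.
latitude 68.6667° S, longitude 80.5000° W.

68.6667° S, 80.5000° W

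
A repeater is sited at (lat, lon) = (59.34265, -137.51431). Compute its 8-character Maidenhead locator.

Add 180° to longitude and 90° to latitude: 42.48569, 149.34265.
Field: lon ⌊42.48569/20⌋ = 2 → C; lat ⌊149.34265/10⌋ = 14 → O.
Square: lon ⌊2.48569/2⌋ = 1; lat ⌊9.34265/1⌋ = 9.
Subsquare: lon ⌊0.48569/0.0833333⌋ = 5 → f; lat ⌊0.34265/0.0416667⌋ = 8 → i.
Extended square: lon ⌊0.06902/0.00833333⌋ = 8; lat ⌊0.00932/0.00416667⌋ = 2.

CO19fi82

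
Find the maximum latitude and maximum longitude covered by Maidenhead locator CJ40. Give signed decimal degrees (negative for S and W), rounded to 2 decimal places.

1.00, -130.00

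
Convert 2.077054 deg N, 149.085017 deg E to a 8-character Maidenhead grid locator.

Shift to the Maidenhead origin (180°W, 90°S): lon 329.08502, lat 92.07705.
Field: 329.08502/20 → 16 → Q, 92.07705/10 → 9 → J; chars QJ.
Square: 9.08502/2 → 4, 2.07705/1 → 2; chars 42.
Subsquare: 1.08502/0.0833333 → 13 → n, 0.07705/0.0416667 → 1 → b; chars nb.
Extended square: 0.00168/0.00833333 → 0, 0.03539/0.00416667 → 8; chars 08.

QJ42nb08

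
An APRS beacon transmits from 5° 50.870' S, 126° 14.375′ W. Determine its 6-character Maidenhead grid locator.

CI64vd

Offset from 180°W / 90°S: lon 53.7604°, lat 84.1522°.
Field: lon ⌊53.7604/20⌋ = 2 → C; lat ⌊84.1522/10⌋ = 8 → I.
Square: lon ⌊13.7604/2⌋ = 6; lat ⌊4.1522/1⌋ = 4.
Subsquare: lon ⌊1.7604/0.0833333⌋ = 21 → v; lat ⌊0.1522/0.0416667⌋ = 3 → d.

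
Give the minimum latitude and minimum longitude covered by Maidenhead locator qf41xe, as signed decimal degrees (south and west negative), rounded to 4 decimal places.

-38.8333, 149.9167

Field Q=16, F=5: +16·20° lon, +5·10° lat → SW at lon 140°, lat -40°.
Square 4, 1: +4·2° lon, +1·1° lat → SW at lon 148°, lat -39°.
Subsquare x=23, e=4: +23·0.0833333° lon, +4·0.0416667° lat → SW at lon 149.917°, lat -38.8333°.
latitude -38.8333, longitude 149.9167.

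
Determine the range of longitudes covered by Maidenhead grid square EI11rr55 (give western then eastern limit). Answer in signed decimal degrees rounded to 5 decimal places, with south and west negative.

-96.54167, -96.53333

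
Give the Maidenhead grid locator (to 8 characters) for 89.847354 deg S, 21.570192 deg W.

HA90fd16

Add 180° to longitude and 90° to latitude: 158.42981, 0.15265.
Field: lon ⌊158.42981/20⌋ = 7 → H; lat ⌊0.15265/10⌋ = 0 → A.
Square: lon ⌊18.42981/2⌋ = 9; lat ⌊0.15265/1⌋ = 0.
Subsquare: lon ⌊0.42981/0.0833333⌋ = 5 → f; lat ⌊0.15265/0.0416667⌋ = 3 → d.
Extended square: lon ⌊0.01314/0.00833333⌋ = 1; lat ⌊0.02765/0.00416667⌋ = 6.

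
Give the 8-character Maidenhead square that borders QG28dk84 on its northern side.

QG28dk85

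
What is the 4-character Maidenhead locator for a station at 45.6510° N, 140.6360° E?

QN05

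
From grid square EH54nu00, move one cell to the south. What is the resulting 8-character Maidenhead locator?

EH54nt09

Latitude extended square 0; −1 → -1, wraps to 9, carry into subsquare.
Latitude subsquare u = 20; −1 → 19 = t.
The longitude characters are unchanged.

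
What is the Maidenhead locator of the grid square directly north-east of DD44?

Longitude square 4; +1 → 5.
Latitude square 4; +1 → 5.

DD55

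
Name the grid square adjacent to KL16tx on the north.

Latitude subsquare x = 23; +1 → 24, wraps to 0 = a, carry into square.
Latitude square 6; +1 → 7.
The longitude characters are unchanged.

KL17ta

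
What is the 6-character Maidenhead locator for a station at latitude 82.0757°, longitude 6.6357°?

JR32hb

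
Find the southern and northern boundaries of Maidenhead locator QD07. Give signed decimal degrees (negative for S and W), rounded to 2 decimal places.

Field Q=16, D=3: +16·20° lon, +3·10° lat → SW at lon 140°, lat -60°.
Square 0, 7: +0·2° lon, +7·1° lat → SW at lon 140°, lat -53°.
Cell spans 2° lon × 1° lat.
south -53.00, north -52.00.

-53.00, -52.00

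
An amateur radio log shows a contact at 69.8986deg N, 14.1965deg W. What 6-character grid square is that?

IP29vv

Shift to the Maidenhead origin (180°W, 90°S): lon 165.8035, lat 159.8986.
Field: lon ⌊165.8035/20⌋ = 8 → I; lat ⌊159.8986/10⌋ = 15 → P.
Square: lon ⌊5.8035/2⌋ = 2; lat ⌊9.8986/1⌋ = 9.
Subsquare: lon ⌊1.8035/0.0833333⌋ = 21 → v; lat ⌊0.8986/0.0416667⌋ = 21 → v.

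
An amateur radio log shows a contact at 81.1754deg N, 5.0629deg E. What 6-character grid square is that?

JR21me

Shift to the Maidenhead origin (180°W, 90°S): lon 185.0629, lat 171.1754.
Field: lon ⌊185.0629/20⌋ = 9 → J; lat ⌊171.1754/10⌋ = 17 → R.
Square: lon ⌊5.0629/2⌋ = 2; lat ⌊1.1754/1⌋ = 1.
Subsquare: lon ⌊1.0629/0.0833333⌋ = 12 → m; lat ⌊0.1754/0.0416667⌋ = 4 → e.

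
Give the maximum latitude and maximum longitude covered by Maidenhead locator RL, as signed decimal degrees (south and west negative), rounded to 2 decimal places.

Field R=17, L=11: +17·20° lon, +11·10° lat → SW at lon 160°, lat 20°.
Cell spans 20° lon × 10° lat. NE corner is SW corner plus one full cell.
latitude 30.00, longitude 180.00.

30.00, 180.00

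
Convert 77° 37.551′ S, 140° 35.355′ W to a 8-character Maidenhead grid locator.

Add 180° to longitude and 90° to latitude: 39.41075, 12.37415.
Field: lon ⌊39.41075/20⌋ = 1 → B; lat ⌊12.37415/10⌋ = 1 → B.
Square: lon ⌊19.41075/2⌋ = 9; lat ⌊2.37415/1⌋ = 2.
Subsquare: lon ⌊1.41075/0.0833333⌋ = 16 → q; lat ⌊0.37415/0.0416667⌋ = 8 → i.
Extended square: lon ⌊0.07742/0.00833333⌋ = 9; lat ⌊0.04082/0.00416667⌋ = 9.

BB92qi99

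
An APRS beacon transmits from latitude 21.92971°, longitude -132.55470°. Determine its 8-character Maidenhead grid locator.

Add 180° to longitude and 90° to latitude: 47.44530, 111.92971.
Field: 47.44530/20 → 2 → C, 111.92971/10 → 11 → L; chars CL.
Square: 7.44530/2 → 3, 1.92971/1 → 1; chars 31.
Subsquare: 1.44530/0.0833333 → 17 → r, 0.92971/0.0416667 → 22 → w; chars rw.
Extended square: 0.02863/0.00833333 → 3, 0.01304/0.00416667 → 3; chars 33.

CL31rw33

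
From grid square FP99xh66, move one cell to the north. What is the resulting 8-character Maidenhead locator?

FP99xh67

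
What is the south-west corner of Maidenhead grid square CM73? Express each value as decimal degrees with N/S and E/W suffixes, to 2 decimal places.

Field C=2, M=12: +2·20° lon, +12·10° lat → SW at lon -140°, lat 30°.
Square 7, 3: +7·2° lon, +3·1° lat → SW at lon -126°, lat 33°.
latitude 33.00° N, longitude 126.00° W.

33.00° N, 126.00° W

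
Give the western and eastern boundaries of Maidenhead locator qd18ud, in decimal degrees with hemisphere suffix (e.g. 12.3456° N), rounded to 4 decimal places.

143.6667° E, 143.7500° E

Field Q=16, D=3: +16·20° lon, +3·10° lat → SW at lon 140°, lat -60°.
Square 1, 8: +1·2° lon, +8·1° lat → SW at lon 142°, lat -52°.
Subsquare u=20, d=3: +20·0.0833333° lon, +3·0.0416667° lat → SW at lon 143.667°, lat -51.875°.
Cell spans 0.0833333° lon × 0.0416667° lat.
west 143.6667° E, east 143.7500° E.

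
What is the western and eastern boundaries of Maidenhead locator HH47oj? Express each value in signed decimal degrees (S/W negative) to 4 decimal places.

-30.8333, -30.7500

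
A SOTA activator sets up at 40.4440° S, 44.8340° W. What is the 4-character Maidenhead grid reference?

GE79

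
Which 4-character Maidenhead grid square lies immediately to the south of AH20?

AG29

Latitude square 0; −1 → -1, wraps to 9, carry into field.
Latitude field H = 7; −1 → 6 = G.
The longitude characters are unchanged.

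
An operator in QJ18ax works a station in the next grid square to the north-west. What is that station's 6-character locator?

QJ09xa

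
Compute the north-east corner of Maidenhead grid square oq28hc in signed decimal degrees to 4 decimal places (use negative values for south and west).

78.1250, 104.6667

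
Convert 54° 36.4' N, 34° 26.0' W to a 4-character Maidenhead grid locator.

HO24

Shift to the Maidenhead origin (180°W, 90°S): lon 145.57, lat 144.61.
Field: 145.57/20 → 7 → H, 144.61/10 → 14 → O; chars HO.
Square: 5.57/2 → 2, 4.61/1 → 4; chars 24.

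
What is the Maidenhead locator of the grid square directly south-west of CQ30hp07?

CQ30gp96

Longitude extended square 0; −1 → -1, wraps to 9, carry into subsquare.
Longitude subsquare h = 7; −1 → 6 = g.
Latitude extended square 7; −1 → 6.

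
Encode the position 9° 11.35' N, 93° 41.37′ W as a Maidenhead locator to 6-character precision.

Offset from 180°W / 90°S: lon 86.3105°, lat 99.1892°.
Field: lon ⌊86.3105/20⌋ = 4 → E; lat ⌊99.1892/10⌋ = 9 → J.
Square: lon ⌊6.3105/2⌋ = 3; lat ⌊9.1892/1⌋ = 9.
Subsquare: lon ⌊0.3105/0.0833333⌋ = 3 → d; lat ⌊0.1892/0.0416667⌋ = 4 → e.

EJ39de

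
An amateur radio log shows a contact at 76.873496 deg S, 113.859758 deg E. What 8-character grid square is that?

OB63wd30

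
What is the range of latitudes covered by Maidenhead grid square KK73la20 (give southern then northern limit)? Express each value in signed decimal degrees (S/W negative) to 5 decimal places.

13.00000, 13.00417

Field K=10, K=10: +10·20° lon, +10·10° lat → SW at lon 20°, lat 10°.
Square 7, 3: +7·2° lon, +3·1° lat → SW at lon 34°, lat 13°.
Subsquare l=11, a=0: +11·0.0833333° lon, +0·0.0416667° lat → SW at lon 34.9167°, lat 13°.
Extended square 2, 0: +2·0.00833333° lon, +0·0.00416667° lat → SW at lon 34.9333°, lat 13°.
Cell spans 0.00833333° lon × 0.00416667° lat.
south 13.00000, north 13.00417.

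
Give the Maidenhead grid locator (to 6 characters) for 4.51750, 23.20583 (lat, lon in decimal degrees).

Shift to the Maidenhead origin (180°W, 90°S): lon 203.2058, lat 94.5175.
Field: 203.2058/20 → 10 → K, 94.5175/10 → 9 → J; chars KJ.
Square: 3.2058/2 → 1, 4.5175/1 → 4; chars 14.
Subsquare: 1.2058/0.0833333 → 14 → o, 0.5175/0.0416667 → 12 → m; chars om.

KJ14om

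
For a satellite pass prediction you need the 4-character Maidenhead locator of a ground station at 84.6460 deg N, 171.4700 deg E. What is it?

Offset from 180°W / 90°S: lon 351.47°, lat 174.65°.
Field: lon ⌊351.47/20⌋ = 17 → R; lat ⌊174.65/10⌋ = 17 → R.
Square: lon ⌊11.47/2⌋ = 5; lat ⌊4.65/1⌋ = 4.

RR54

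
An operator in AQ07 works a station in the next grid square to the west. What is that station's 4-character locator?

RQ97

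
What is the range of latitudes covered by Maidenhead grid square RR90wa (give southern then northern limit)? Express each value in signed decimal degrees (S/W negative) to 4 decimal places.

80.0000, 80.0417

Field R=17, R=17: +17·20° lon, +17·10° lat → SW at lon 160°, lat 80°.
Square 9, 0: +9·2° lon, +0·1° lat → SW at lon 178°, lat 80°.
Subsquare w=22, a=0: +22·0.0833333° lon, +0·0.0416667° lat → SW at lon 179.833°, lat 80°.
Cell spans 0.0833333° lon × 0.0416667° lat.
south 80.0000, north 80.0417.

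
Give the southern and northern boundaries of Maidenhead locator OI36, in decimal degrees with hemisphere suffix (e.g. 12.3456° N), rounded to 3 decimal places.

4.000° S, 3.000° S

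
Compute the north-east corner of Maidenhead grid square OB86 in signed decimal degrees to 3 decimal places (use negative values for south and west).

-73.000, 118.000

Field O=14, B=1: +14·20° lon, +1·10° lat → SW at lon 100°, lat -80°.
Square 8, 6: +8·2° lon, +6·1° lat → SW at lon 116°, lat -74°.
Cell spans 2° lon × 1° lat. NE corner is SW corner plus one full cell.
latitude -73.000, longitude 118.000.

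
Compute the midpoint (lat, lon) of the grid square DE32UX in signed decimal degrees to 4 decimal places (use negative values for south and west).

Field D=3, E=4: +3·20° lon, +4·10° lat → SW at lon -120°, lat -50°.
Square 3, 2: +3·2° lon, +2·1° lat → SW at lon -114°, lat -48°.
Subsquare u=20, x=23: +20·0.0833333° lon, +23·0.0416667° lat → SW at lon -112.333°, lat -47.0417°.
Cell spans 0.0833333° lon × 0.0416667° lat. Centre is SW corner plus half of each.
latitude -47.0208, longitude -112.2917.

-47.0208, -112.2917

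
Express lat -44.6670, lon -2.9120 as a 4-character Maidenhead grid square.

IE85

Shift to the Maidenhead origin (180°W, 90°S): lon 177.09, lat 45.33.
Field (20°×10°, letters A–R): 177.09/20 → 8 → I, 45.33/10 → 4 → E; chars IE.
Square (2°×1°, digits 0–9): 17.09/2 → 8, 5.33/1 → 5; chars 85.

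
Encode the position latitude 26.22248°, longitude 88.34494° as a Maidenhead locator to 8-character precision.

NL46ef13

Offset from 180°W / 90°S: lon 268.34494°, lat 116.22248°.
Field: 268.34494/20 → 13 → N, 116.22248/10 → 11 → L; chars NL.
Square: 8.34494/2 → 4, 6.22248/1 → 6; chars 46.
Subsquare: 0.34494/0.0833333 → 4 → e, 0.22248/0.0416667 → 5 → f; chars ef.
Extended square: 0.01161/0.00833333 → 1, 0.01415/0.00416667 → 3; chars 13.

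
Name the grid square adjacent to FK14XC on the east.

Longitude subsquare x = 23; +1 → 24, wraps to 0 = a, carry into square.
Longitude square 1; +1 → 2.
The latitude characters are unchanged.

FK24ac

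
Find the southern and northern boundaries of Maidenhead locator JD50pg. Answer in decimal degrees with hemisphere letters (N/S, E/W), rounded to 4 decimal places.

59.7500° S, 59.7083° S

Field J=9, D=3: +9·20° lon, +3·10° lat → SW at lon 0°, lat -60°.
Square 5, 0: +5·2° lon, +0·1° lat → SW at lon 10°, lat -60°.
Subsquare p=15, g=6: +15·0.0833333° lon, +6·0.0416667° lat → SW at lon 11.25°, lat -59.75°.
Cell spans 0.0833333° lon × 0.0416667° lat.
south 59.7500° S, north 59.7083° S.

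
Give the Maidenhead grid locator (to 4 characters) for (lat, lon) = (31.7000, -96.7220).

EM11

Add 180° to longitude and 90° to latitude: 83.28, 121.70.
Field: lon ⌊83.28/20⌋ = 4 → E; lat ⌊121.70/10⌋ = 12 → M.
Square: lon ⌊3.28/2⌋ = 1; lat ⌊1.70/1⌋ = 1.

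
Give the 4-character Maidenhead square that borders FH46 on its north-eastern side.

FH57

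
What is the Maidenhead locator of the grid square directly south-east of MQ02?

Longitude square 0; +1 → 1.
Latitude square 2; −1 → 1.

MQ11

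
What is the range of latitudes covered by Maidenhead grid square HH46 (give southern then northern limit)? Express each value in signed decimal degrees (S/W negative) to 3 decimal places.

Field H=7, H=7: +7·20° lon, +7·10° lat → SW at lon -40°, lat -20°.
Square 4, 6: +4·2° lon, +6·1° lat → SW at lon -32°, lat -14°.
Cell spans 2° lon × 1° lat.
south -14.000, north -13.000.

-14.000, -13.000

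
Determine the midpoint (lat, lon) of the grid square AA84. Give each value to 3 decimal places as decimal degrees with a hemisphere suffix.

85.500° S, 163.000° W

Field A=0, A=0: +0·20° lon, +0·10° lat → SW at lon -180°, lat -90°.
Square 8, 4: +8·2° lon, +4·1° lat → SW at lon -164°, lat -86°.
Cell spans 2° lon × 1° lat. Centre is SW corner plus half of each.
latitude 85.500° S, longitude 163.000° W.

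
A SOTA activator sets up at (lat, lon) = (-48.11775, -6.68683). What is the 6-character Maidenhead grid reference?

IE61pv

Offset from 180°W / 90°S: lon 173.3132°, lat 41.8822°.
Field: 173.3132/20 → 8 → I, 41.8822/10 → 4 → E; chars IE.
Square: 13.3132/2 → 6, 1.8822/1 → 1; chars 61.
Subsquare: 1.3132/0.0833333 → 15 → p, 0.8822/0.0416667 → 21 → v; chars pv.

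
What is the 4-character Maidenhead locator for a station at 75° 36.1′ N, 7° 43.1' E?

JQ35

Shift to the Maidenhead origin (180°W, 90°S): lon 187.72, lat 165.60.
Field: lon ⌊187.72/20⌋ = 9 → J; lat ⌊165.60/10⌋ = 16 → Q.
Square: lon ⌊7.72/2⌋ = 3; lat ⌊5.60/1⌋ = 5.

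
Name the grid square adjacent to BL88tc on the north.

BL88td

Latitude subsquare c = 2; +1 → 3 = d.
The longitude characters are unchanged.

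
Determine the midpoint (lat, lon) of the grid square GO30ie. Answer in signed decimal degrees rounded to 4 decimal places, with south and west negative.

50.1875, -53.2917

Field G=6, O=14: +6·20° lon, +14·10° lat → SW at lon -60°, lat 50°.
Square 3, 0: +3·2° lon, +0·1° lat → SW at lon -54°, lat 50°.
Subsquare i=8, e=4: +8·0.0833333° lon, +4·0.0416667° lat → SW at lon -53.3333°, lat 50.1667°.
Cell spans 0.0833333° lon × 0.0416667° lat. Centre is SW corner plus half of each.
latitude 50.1875, longitude -53.2917.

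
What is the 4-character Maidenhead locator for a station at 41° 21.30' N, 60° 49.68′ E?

MN01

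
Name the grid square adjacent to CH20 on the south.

CG29

Latitude square 0; −1 → -1, wraps to 9, carry into field.
Latitude field H = 7; −1 → 6 = G.
The longitude characters are unchanged.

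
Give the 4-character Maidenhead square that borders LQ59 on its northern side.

LR50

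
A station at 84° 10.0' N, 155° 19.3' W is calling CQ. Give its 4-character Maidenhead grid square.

BR24

Add 180° to longitude and 90° to latitude: 24.68, 174.17.
Field: lon ⌊24.68/20⌋ = 1 → B; lat ⌊174.17/10⌋ = 17 → R.
Square: lon ⌊4.68/2⌋ = 2; lat ⌊4.17/1⌋ = 4.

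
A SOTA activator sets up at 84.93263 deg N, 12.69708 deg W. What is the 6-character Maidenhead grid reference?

Shift to the Maidenhead origin (180°W, 90°S): lon 167.3029, lat 174.9326.
Field: lon ⌊167.3029/20⌋ = 8 → I; lat ⌊174.9326/10⌋ = 17 → R.
Square: lon ⌊7.3029/2⌋ = 3; lat ⌊4.9326/1⌋ = 4.
Subsquare: lon ⌊1.3029/0.0833333⌋ = 15 → p; lat ⌊0.9326/0.0416667⌋ = 22 → w.

IR34pw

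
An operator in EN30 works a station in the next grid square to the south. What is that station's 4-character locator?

EM39

Latitude square 0; −1 → -1, wraps to 9, carry into field.
Latitude field N = 13; −1 → 12 = M.
The longitude characters are unchanged.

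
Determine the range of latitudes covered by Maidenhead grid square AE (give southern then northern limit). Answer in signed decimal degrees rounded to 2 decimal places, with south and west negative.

-50.00, -40.00

Field A=0, E=4: +0·20° lon, +4·10° lat → SW at lon -180°, lat -50°.
Cell spans 20° lon × 10° lat.
south -50.00, north -40.00.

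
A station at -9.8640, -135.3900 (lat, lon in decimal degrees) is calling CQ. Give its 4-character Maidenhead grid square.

CI20

Add 180° to longitude and 90° to latitude: 44.61, 80.14.
Field (20°×10°, letters A–R): 44.61/20 → 2 → C, 80.14/10 → 8 → I; chars CI.
Square (2°×1°, digits 0–9): 4.61/2 → 2, 0.14/1 → 0; chars 20.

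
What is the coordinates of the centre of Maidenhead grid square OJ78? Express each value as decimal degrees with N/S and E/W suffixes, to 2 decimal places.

Field O=14, J=9: +14·20° lon, +9·10° lat → SW at lon 100°, lat 0°.
Square 7, 8: +7·2° lon, +8·1° lat → SW at lon 114°, lat 8°.
Cell spans 2° lon × 1° lat. Centre is SW corner plus half of each.
latitude 8.50° N, longitude 115.00° E.

8.50° N, 115.00° E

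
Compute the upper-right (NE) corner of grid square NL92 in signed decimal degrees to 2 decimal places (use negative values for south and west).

Field N=13, L=11: +13·20° lon, +11·10° lat → SW at lon 80°, lat 20°.
Square 9, 2: +9·2° lon, +2·1° lat → SW at lon 98°, lat 22°.
Cell spans 2° lon × 1° lat. NE corner is SW corner plus one full cell.
latitude 23.00, longitude 100.00.

23.00, 100.00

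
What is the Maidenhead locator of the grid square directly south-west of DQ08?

CQ97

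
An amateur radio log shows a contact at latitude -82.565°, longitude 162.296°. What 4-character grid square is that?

Offset from 180°W / 90°S: lon 342.30°, lat 7.44°.
Field: 342.30/20 → 17 → R, 7.44/10 → 0 → A; chars RA.
Square: 2.30/2 → 1, 7.44/1 → 7; chars 17.

RA17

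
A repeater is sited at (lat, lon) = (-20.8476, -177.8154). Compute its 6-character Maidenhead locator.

Shift to the Maidenhead origin (180°W, 90°S): lon 2.1846, lat 69.1524.
Field: lon ⌊2.1846/20⌋ = 0 → A; lat ⌊69.1524/10⌋ = 6 → G.
Square: lon ⌊2.1846/2⌋ = 1; lat ⌊9.1524/1⌋ = 9.
Subsquare: lon ⌊0.1846/0.0833333⌋ = 2 → c; lat ⌊0.1524/0.0416667⌋ = 3 → d.

AG19cd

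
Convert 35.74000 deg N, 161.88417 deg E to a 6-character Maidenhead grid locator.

RM05wr

Offset from 180°W / 90°S: lon 341.8842°, lat 125.7400°.
Field (20°×10°, letters A–R): lon ⌊341.8842/20⌋ = 17 → R; lat ⌊125.7400/10⌋ = 12 → M.
Square (2°×1°, digits 0–9): lon ⌊1.8842/2⌋ = 0; lat ⌊5.7400/1⌋ = 5.
Subsquare (5′×2.5′, letters a–x): lon ⌊1.8842/0.0833333⌋ = 22 → w; lat ⌊0.7400/0.0416667⌋ = 17 → r.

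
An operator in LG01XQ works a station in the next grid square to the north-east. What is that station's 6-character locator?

LG11ar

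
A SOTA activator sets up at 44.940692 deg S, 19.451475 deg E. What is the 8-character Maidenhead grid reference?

Shift to the Maidenhead origin (180°W, 90°S): lon 199.45147, lat 45.05931.
Field: 199.45147/20 → 9 → J, 45.05931/10 → 4 → E; chars JE.
Square: 19.45147/2 → 9, 5.05931/1 → 5; chars 95.
Subsquare: 1.45147/0.0833333 → 17 → r, 0.05931/0.0416667 → 1 → b; chars rb.
Extended square: 0.03481/0.00833333 → 4, 0.01764/0.00416667 → 4; chars 44.

JE95rb44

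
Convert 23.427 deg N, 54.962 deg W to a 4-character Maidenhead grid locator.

GL23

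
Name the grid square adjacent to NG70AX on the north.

NG71aa

Latitude subsquare x = 23; +1 → 24, wraps to 0 = a, carry into square.
Latitude square 0; +1 → 1.
The longitude characters are unchanged.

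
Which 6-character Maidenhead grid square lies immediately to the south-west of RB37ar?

RB27xq

Longitude subsquare a = 0; −1 → -1, wraps to 23 = x, carry into square.
Longitude square 3; −1 → 2.
Latitude subsquare r = 17; −1 → 16 = q.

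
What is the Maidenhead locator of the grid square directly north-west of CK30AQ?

CK20xr

Longitude subsquare a = 0; −1 → -1, wraps to 23 = x, carry into square.
Longitude square 3; −1 → 2.
Latitude subsquare q = 16; +1 → 17 = r.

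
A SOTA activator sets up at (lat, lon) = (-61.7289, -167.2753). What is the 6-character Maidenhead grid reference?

AC68ig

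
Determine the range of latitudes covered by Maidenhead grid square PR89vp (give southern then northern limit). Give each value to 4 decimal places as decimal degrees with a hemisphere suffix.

Field P=15, R=17: +15·20° lon, +17·10° lat → SW at lon 120°, lat 80°.
Square 8, 9: +8·2° lon, +9·1° lat → SW at lon 136°, lat 89°.
Subsquare v=21, p=15: +21·0.0833333° lon, +15·0.0416667° lat → SW at lon 137.75°, lat 89.625°.
Cell spans 0.0833333° lon × 0.0416667° lat.
south 89.6250° N, north 89.6667° N.

89.6250° N, 89.6667° N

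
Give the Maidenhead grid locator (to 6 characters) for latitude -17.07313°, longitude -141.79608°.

BH92cw

Add 180° to longitude and 90° to latitude: 38.2039, 72.9269.
Field (20°×10°, letters A–R): 38.2039/20 → 1 → B, 72.9269/10 → 7 → H; chars BH.
Square (2°×1°, digits 0–9): 18.2039/2 → 9, 2.9269/1 → 2; chars 92.
Subsquare (5′×2.5′, letters a–x): 0.2039/0.0833333 → 2 → c, 0.9269/0.0416667 → 22 → w; chars cw.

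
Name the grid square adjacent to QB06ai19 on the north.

Latitude extended square 9; +1 → 10, wraps to 0, carry into subsquare.
Latitude subsquare i = 8; +1 → 9 = j.
The longitude characters are unchanged.

QB06aj10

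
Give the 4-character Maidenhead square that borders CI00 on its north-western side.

BI91

Longitude square 0; −1 → -1, wraps to 9, carry into field.
Longitude field C = 2; −1 → 1 = B.
Latitude square 0; +1 → 1.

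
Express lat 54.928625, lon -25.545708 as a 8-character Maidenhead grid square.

HO74fw42

Add 180° to longitude and 90° to latitude: 154.45429, 144.92863.
Field: 154.45429/20 → 7 → H, 144.92863/10 → 14 → O; chars HO.
Square: 14.45429/2 → 7, 4.92863/1 → 4; chars 74.
Subsquare: 0.45429/0.0833333 → 5 → f, 0.92863/0.0416667 → 22 → w; chars fw.
Extended square: 0.03763/0.00833333 → 4, 0.01196/0.00416667 → 2; chars 42.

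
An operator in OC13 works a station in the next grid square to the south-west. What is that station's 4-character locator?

OC02

Longitude square 1; −1 → 0.
Latitude square 3; −1 → 2.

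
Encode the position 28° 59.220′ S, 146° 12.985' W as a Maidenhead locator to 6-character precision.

Shift to the Maidenhead origin (180°W, 90°S): lon 33.7836, lat 61.0130.
Field: lon ⌊33.7836/20⌋ = 1 → B; lat ⌊61.0130/10⌋ = 6 → G.
Square: lon ⌊13.7836/2⌋ = 6; lat ⌊1.0130/1⌋ = 1.
Subsquare: lon ⌊1.7836/0.0833333⌋ = 21 → v; lat ⌊0.0130/0.0416667⌋ = 0 → a.

BG61va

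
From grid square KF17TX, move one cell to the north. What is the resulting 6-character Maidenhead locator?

KF18ta

Latitude subsquare x = 23; +1 → 24, wraps to 0 = a, carry into square.
Latitude square 7; +1 → 8.
The longitude characters are unchanged.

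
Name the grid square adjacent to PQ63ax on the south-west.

PQ53xw

Longitude subsquare a = 0; −1 → -1, wraps to 23 = x, carry into square.
Longitude square 6; −1 → 5.
Latitude subsquare x = 23; −1 → 22 = w.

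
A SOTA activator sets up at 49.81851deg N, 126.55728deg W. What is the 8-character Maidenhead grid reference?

CN69rt36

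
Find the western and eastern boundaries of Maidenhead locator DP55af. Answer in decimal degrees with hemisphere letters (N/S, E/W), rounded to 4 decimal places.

Field D=3, P=15: +3·20° lon, +15·10° lat → SW at lon -120°, lat 60°.
Square 5, 5: +5·2° lon, +5·1° lat → SW at lon -110°, lat 65°.
Subsquare a=0, f=5: +0·0.0833333° lon, +5·0.0416667° lat → SW at lon -110°, lat 65.2083°.
Cell spans 0.0833333° lon × 0.0416667° lat.
west 110.0000° W, east 109.9167° W.

110.0000° W, 109.9167° W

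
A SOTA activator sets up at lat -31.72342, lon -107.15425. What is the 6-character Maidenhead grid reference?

DF68kg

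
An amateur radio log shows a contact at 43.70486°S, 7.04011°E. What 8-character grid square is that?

JE36mh40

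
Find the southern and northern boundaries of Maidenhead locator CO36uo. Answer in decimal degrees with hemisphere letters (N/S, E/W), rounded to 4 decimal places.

Field C=2, O=14: +2·20° lon, +14·10° lat → SW at lon -140°, lat 50°.
Square 3, 6: +3·2° lon, +6·1° lat → SW at lon -134°, lat 56°.
Subsquare u=20, o=14: +20·0.0833333° lon, +14·0.0416667° lat → SW at lon -132.333°, lat 56.5833°.
Cell spans 0.0833333° lon × 0.0416667° lat.
south 56.5833° N, north 56.6250° N.

56.5833° N, 56.6250° N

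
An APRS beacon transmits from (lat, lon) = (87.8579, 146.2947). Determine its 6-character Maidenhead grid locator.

Offset from 180°W / 90°S: lon 326.2947°, lat 177.8579°.
Field: 326.2947/20 → 16 → Q, 177.8579/10 → 17 → R; chars QR.
Square: 6.2947/2 → 3, 7.8579/1 → 7; chars 37.
Subsquare: 0.2947/0.0833333 → 3 → d, 0.8579/0.0416667 → 20 → u; chars du.

QR37du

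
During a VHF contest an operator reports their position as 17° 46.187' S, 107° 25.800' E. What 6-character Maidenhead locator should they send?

OH32rf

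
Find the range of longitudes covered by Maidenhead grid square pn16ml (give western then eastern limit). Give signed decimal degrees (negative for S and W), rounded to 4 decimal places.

Field P=15, N=13: +15·20° lon, +13·10° lat → SW at lon 120°, lat 40°.
Square 1, 6: +1·2° lon, +6·1° lat → SW at lon 122°, lat 46°.
Subsquare m=12, l=11: +12·0.0833333° lon, +11·0.0416667° lat → SW at lon 123°, lat 46.4583°.
Cell spans 0.0833333° lon × 0.0416667° lat.
west 123.0000, east 123.0833.

123.0000, 123.0833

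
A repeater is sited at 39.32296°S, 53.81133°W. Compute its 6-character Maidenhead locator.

GF30cq

Shift to the Maidenhead origin (180°W, 90°S): lon 126.1887, lat 50.6770.
Field: lon ⌊126.1887/20⌋ = 6 → G; lat ⌊50.6770/10⌋ = 5 → F.
Square: lon ⌊6.1887/2⌋ = 3; lat ⌊0.6770/1⌋ = 0.
Subsquare: lon ⌊0.1887/0.0833333⌋ = 2 → c; lat ⌊0.6770/0.0416667⌋ = 16 → q.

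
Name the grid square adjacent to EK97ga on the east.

Longitude subsquare g = 6; +1 → 7 = h.
The latitude characters are unchanged.

EK97ha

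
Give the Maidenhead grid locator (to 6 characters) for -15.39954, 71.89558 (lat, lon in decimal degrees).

Offset from 180°W / 90°S: lon 251.8956°, lat 74.6005°.
Field: 251.8956/20 → 12 → M, 74.6005/10 → 7 → H; chars MH.
Square: 11.8956/2 → 5, 4.6005/1 → 4; chars 54.
Subsquare: 1.8956/0.0833333 → 22 → w, 0.6005/0.0416667 → 14 → o; chars wo.

MH54wo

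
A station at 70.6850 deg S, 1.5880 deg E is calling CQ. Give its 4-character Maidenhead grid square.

Add 180° to longitude and 90° to latitude: 181.59, 19.31.
Field: 181.59/20 → 9 → J, 19.31/10 → 1 → B; chars JB.
Square: 1.59/2 → 0, 9.31/1 → 9; chars 09.

JB09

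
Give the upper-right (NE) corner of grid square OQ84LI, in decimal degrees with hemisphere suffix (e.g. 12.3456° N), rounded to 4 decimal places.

74.3750° N, 117.0000° E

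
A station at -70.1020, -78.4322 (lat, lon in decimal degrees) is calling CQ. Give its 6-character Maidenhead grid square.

Shift to the Maidenhead origin (180°W, 90°S): lon 101.5678, lat 19.8980.
Field: 101.5678/20 → 5 → F, 19.8980/10 → 1 → B; chars FB.
Square: 1.5678/2 → 0, 9.8980/1 → 9; chars 09.
Subsquare: 1.5678/0.0833333 → 18 → s, 0.8980/0.0416667 → 21 → v; chars sv.

FB09sv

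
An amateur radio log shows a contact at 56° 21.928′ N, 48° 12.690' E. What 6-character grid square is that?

LO46ci

Add 180° to longitude and 90° to latitude: 228.2115, 146.3655.
Field: lon ⌊228.2115/20⌋ = 11 → L; lat ⌊146.3655/10⌋ = 14 → O.
Square: lon ⌊8.2115/2⌋ = 4; lat ⌊6.3655/1⌋ = 6.
Subsquare: lon ⌊0.2115/0.0833333⌋ = 2 → c; lat ⌊0.3655/0.0416667⌋ = 8 → i.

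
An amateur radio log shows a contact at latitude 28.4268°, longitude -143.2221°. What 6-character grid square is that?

Shift to the Maidenhead origin (180°W, 90°S): lon 36.7779, lat 118.4268.
Field: 36.7779/20 → 1 → B, 118.4268/10 → 11 → L; chars BL.
Square: 16.7779/2 → 8, 8.4268/1 → 8; chars 88.
Subsquare: 0.7779/0.0833333 → 9 → j, 0.4268/0.0416667 → 10 → k; chars jk.

BL88jk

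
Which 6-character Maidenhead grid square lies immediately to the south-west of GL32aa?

Longitude subsquare a = 0; −1 → -1, wraps to 23 = x, carry into square.
Longitude square 3; −1 → 2.
Latitude subsquare a = 0; −1 → -1, wraps to 23 = x, carry into square.
Latitude square 2; −1 → 1.

GL21xx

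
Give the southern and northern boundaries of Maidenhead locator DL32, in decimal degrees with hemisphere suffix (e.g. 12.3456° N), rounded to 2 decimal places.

Field D=3, L=11: +3·20° lon, +11·10° lat → SW at lon -120°, lat 20°.
Square 3, 2: +3·2° lon, +2·1° lat → SW at lon -114°, lat 22°.
Cell spans 2° lon × 1° lat.
south 22.00° N, north 23.00° N.

22.00° N, 23.00° N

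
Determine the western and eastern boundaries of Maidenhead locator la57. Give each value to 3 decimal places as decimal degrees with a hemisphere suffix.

Field L=11, A=0: +11·20° lon, +0·10° lat → SW at lon 40°, lat -90°.
Square 5, 7: +5·2° lon, +7·1° lat → SW at lon 50°, lat -83°.
Cell spans 2° lon × 1° lat.
west 50.000° E, east 52.000° E.

50.000° E, 52.000° E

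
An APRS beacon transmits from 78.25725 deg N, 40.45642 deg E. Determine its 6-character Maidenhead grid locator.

LQ08fg

Add 180° to longitude and 90° to latitude: 220.4564, 168.2572.
Field: 220.4564/20 → 11 → L, 168.2572/10 → 16 → Q; chars LQ.
Square: 0.4564/2 → 0, 8.2572/1 → 8; chars 08.
Subsquare: 0.4564/0.0833333 → 5 → f, 0.2572/0.0416667 → 6 → g; chars fg.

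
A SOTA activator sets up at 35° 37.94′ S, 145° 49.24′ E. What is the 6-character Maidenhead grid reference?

Offset from 180°W / 90°S: lon 325.8207°, lat 54.3677°.
Field: lon ⌊325.8207/20⌋ = 16 → Q; lat ⌊54.3677/10⌋ = 5 → F.
Square: lon ⌊5.8207/2⌋ = 2; lat ⌊4.3677/1⌋ = 4.
Subsquare: lon ⌊1.8207/0.0833333⌋ = 21 → v; lat ⌊0.3677/0.0416667⌋ = 8 → i.

QF24vi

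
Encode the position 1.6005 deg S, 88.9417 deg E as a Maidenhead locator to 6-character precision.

NI48lj

Shift to the Maidenhead origin (180°W, 90°S): lon 268.9417, lat 88.3995.
Field (20°×10°, letters A–R): lon ⌊268.9417/20⌋ = 13 → N; lat ⌊88.3995/10⌋ = 8 → I.
Square (2°×1°, digits 0–9): lon ⌊8.9417/2⌋ = 4; lat ⌊8.3995/1⌋ = 8.
Subsquare (5′×2.5′, letters a–x): lon ⌊0.9417/0.0833333⌋ = 11 → l; lat ⌊0.3995/0.0416667⌋ = 9 → j.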